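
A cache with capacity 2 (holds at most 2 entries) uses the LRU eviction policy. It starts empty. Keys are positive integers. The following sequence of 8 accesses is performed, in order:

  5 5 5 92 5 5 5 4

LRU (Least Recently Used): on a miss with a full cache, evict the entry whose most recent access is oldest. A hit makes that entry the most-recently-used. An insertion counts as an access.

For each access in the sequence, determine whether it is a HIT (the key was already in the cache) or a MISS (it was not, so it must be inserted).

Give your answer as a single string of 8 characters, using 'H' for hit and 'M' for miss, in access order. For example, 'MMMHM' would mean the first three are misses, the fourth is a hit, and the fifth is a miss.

LRU simulation (capacity=2):
  1. access 5: MISS. Cache (LRU->MRU): [5]
  2. access 5: HIT. Cache (LRU->MRU): [5]
  3. access 5: HIT. Cache (LRU->MRU): [5]
  4. access 92: MISS. Cache (LRU->MRU): [5 92]
  5. access 5: HIT. Cache (LRU->MRU): [92 5]
  6. access 5: HIT. Cache (LRU->MRU): [92 5]
  7. access 5: HIT. Cache (LRU->MRU): [92 5]
  8. access 4: MISS, evict 92. Cache (LRU->MRU): [5 4]
Total: 5 hits, 3 misses, 1 evictions

Answer: MHHMHHHM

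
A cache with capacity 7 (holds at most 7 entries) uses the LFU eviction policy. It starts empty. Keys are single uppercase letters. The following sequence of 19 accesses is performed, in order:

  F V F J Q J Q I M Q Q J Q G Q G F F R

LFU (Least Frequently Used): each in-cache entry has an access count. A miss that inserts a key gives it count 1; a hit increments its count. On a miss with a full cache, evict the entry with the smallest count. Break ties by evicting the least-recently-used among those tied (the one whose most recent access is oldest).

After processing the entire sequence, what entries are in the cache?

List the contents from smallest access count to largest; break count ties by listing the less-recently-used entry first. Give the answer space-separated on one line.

Answer: I M R G J F Q

Derivation:
LFU simulation (capacity=7):
  1. access F: MISS. Cache: [F(c=1)]
  2. access V: MISS. Cache: [F(c=1) V(c=1)]
  3. access F: HIT, count now 2. Cache: [V(c=1) F(c=2)]
  4. access J: MISS. Cache: [V(c=1) J(c=1) F(c=2)]
  5. access Q: MISS. Cache: [V(c=1) J(c=1) Q(c=1) F(c=2)]
  6. access J: HIT, count now 2. Cache: [V(c=1) Q(c=1) F(c=2) J(c=2)]
  7. access Q: HIT, count now 2. Cache: [V(c=1) F(c=2) J(c=2) Q(c=2)]
  8. access I: MISS. Cache: [V(c=1) I(c=1) F(c=2) J(c=2) Q(c=2)]
  9. access M: MISS. Cache: [V(c=1) I(c=1) M(c=1) F(c=2) J(c=2) Q(c=2)]
  10. access Q: HIT, count now 3. Cache: [V(c=1) I(c=1) M(c=1) F(c=2) J(c=2) Q(c=3)]
  11. access Q: HIT, count now 4. Cache: [V(c=1) I(c=1) M(c=1) F(c=2) J(c=2) Q(c=4)]
  12. access J: HIT, count now 3. Cache: [V(c=1) I(c=1) M(c=1) F(c=2) J(c=3) Q(c=4)]
  13. access Q: HIT, count now 5. Cache: [V(c=1) I(c=1) M(c=1) F(c=2) J(c=3) Q(c=5)]
  14. access G: MISS. Cache: [V(c=1) I(c=1) M(c=1) G(c=1) F(c=2) J(c=3) Q(c=5)]
  15. access Q: HIT, count now 6. Cache: [V(c=1) I(c=1) M(c=1) G(c=1) F(c=2) J(c=3) Q(c=6)]
  16. access G: HIT, count now 2. Cache: [V(c=1) I(c=1) M(c=1) F(c=2) G(c=2) J(c=3) Q(c=6)]
  17. access F: HIT, count now 3. Cache: [V(c=1) I(c=1) M(c=1) G(c=2) J(c=3) F(c=3) Q(c=6)]
  18. access F: HIT, count now 4. Cache: [V(c=1) I(c=1) M(c=1) G(c=2) J(c=3) F(c=4) Q(c=6)]
  19. access R: MISS, evict V(c=1). Cache: [I(c=1) M(c=1) R(c=1) G(c=2) J(c=3) F(c=4) Q(c=6)]
Total: 11 hits, 8 misses, 1 evictions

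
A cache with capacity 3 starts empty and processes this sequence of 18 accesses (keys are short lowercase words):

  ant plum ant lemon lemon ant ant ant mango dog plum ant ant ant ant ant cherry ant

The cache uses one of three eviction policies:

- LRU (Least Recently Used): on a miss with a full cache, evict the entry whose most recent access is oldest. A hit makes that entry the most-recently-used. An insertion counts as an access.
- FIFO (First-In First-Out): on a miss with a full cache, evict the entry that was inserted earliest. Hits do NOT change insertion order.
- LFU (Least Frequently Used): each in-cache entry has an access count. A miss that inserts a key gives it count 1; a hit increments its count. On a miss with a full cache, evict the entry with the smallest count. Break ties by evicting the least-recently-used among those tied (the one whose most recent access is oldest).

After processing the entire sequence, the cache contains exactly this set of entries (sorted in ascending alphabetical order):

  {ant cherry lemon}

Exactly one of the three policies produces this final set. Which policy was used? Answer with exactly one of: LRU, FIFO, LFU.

Answer: LFU

Derivation:
Simulating under each policy and comparing final sets:
  LRU: final set = {ant cherry plum} -> differs
  FIFO: final set = {ant cherry plum} -> differs
  LFU: final set = {ant cherry lemon} -> MATCHES target
Only LFU produces the target set.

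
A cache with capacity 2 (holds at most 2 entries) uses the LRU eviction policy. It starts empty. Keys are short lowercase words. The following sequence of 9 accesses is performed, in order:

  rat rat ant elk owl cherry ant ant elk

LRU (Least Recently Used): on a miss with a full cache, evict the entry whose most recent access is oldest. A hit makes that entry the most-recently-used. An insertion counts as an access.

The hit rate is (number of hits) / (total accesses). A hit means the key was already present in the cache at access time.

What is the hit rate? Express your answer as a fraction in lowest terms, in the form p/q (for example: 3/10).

LRU simulation (capacity=2):
  1. access rat: MISS. Cache (LRU->MRU): [rat]
  2. access rat: HIT. Cache (LRU->MRU): [rat]
  3. access ant: MISS. Cache (LRU->MRU): [rat ant]
  4. access elk: MISS, evict rat. Cache (LRU->MRU): [ant elk]
  5. access owl: MISS, evict ant. Cache (LRU->MRU): [elk owl]
  6. access cherry: MISS, evict elk. Cache (LRU->MRU): [owl cherry]
  7. access ant: MISS, evict owl. Cache (LRU->MRU): [cherry ant]
  8. access ant: HIT. Cache (LRU->MRU): [cherry ant]
  9. access elk: MISS, evict cherry. Cache (LRU->MRU): [ant elk]
Total: 2 hits, 7 misses, 5 evictions

Hit rate = 2/9

Answer: 2/9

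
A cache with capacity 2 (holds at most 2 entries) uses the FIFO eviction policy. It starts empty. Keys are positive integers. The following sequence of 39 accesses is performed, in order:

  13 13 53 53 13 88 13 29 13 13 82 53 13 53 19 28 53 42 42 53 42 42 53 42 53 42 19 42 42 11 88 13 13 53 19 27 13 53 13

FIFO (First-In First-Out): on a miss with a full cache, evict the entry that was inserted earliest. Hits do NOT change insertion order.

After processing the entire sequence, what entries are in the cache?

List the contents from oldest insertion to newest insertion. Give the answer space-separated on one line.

FIFO simulation (capacity=2):
  1. access 13: MISS. Cache (old->new): [13]
  2. access 13: HIT. Cache (old->new): [13]
  3. access 53: MISS. Cache (old->new): [13 53]
  4. access 53: HIT. Cache (old->new): [13 53]
  5. access 13: HIT. Cache (old->new): [13 53]
  6. access 88: MISS, evict 13. Cache (old->new): [53 88]
  7. access 13: MISS, evict 53. Cache (old->new): [88 13]
  8. access 29: MISS, evict 88. Cache (old->new): [13 29]
  9. access 13: HIT. Cache (old->new): [13 29]
  10. access 13: HIT. Cache (old->new): [13 29]
  11. access 82: MISS, evict 13. Cache (old->new): [29 82]
  12. access 53: MISS, evict 29. Cache (old->new): [82 53]
  13. access 13: MISS, evict 82. Cache (old->new): [53 13]
  14. access 53: HIT. Cache (old->new): [53 13]
  15. access 19: MISS, evict 53. Cache (old->new): [13 19]
  16. access 28: MISS, evict 13. Cache (old->new): [19 28]
  17. access 53: MISS, evict 19. Cache (old->new): [28 53]
  18. access 42: MISS, evict 28. Cache (old->new): [53 42]
  19. access 42: HIT. Cache (old->new): [53 42]
  20. access 53: HIT. Cache (old->new): [53 42]
  21. access 42: HIT. Cache (old->new): [53 42]
  22. access 42: HIT. Cache (old->new): [53 42]
  23. access 53: HIT. Cache (old->new): [53 42]
  24. access 42: HIT. Cache (old->new): [53 42]
  25. access 53: HIT. Cache (old->new): [53 42]
  26. access 42: HIT. Cache (old->new): [53 42]
  27. access 19: MISS, evict 53. Cache (old->new): [42 19]
  28. access 42: HIT. Cache (old->new): [42 19]
  29. access 42: HIT. Cache (old->new): [42 19]
  30. access 11: MISS, evict 42. Cache (old->new): [19 11]
  31. access 88: MISS, evict 19. Cache (old->new): [11 88]
  32. access 13: MISS, evict 11. Cache (old->new): [88 13]
  33. access 13: HIT. Cache (old->new): [88 13]
  34. access 53: MISS, evict 88. Cache (old->new): [13 53]
  35. access 19: MISS, evict 13. Cache (old->new): [53 19]
  36. access 27: MISS, evict 53. Cache (old->new): [19 27]
  37. access 13: MISS, evict 19. Cache (old->new): [27 13]
  38. access 53: MISS, evict 27. Cache (old->new): [13 53]
  39. access 13: HIT. Cache (old->new): [13 53]
Total: 18 hits, 21 misses, 19 evictions

Answer: 13 53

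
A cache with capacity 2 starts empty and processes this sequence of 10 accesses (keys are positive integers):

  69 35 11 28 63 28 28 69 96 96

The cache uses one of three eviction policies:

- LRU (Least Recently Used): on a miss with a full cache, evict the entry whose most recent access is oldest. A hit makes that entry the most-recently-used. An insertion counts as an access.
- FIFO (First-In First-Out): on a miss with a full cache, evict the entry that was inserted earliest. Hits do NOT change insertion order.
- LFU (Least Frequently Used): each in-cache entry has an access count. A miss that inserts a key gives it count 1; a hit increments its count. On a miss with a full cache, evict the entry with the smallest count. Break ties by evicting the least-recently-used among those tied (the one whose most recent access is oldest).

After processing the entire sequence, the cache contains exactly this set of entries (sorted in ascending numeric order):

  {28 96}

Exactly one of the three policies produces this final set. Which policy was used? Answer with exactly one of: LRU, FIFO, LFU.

Simulating under each policy and comparing final sets:
  LRU: final set = {69 96} -> differs
  FIFO: final set = {69 96} -> differs
  LFU: final set = {28 96} -> MATCHES target
Only LFU produces the target set.

Answer: LFU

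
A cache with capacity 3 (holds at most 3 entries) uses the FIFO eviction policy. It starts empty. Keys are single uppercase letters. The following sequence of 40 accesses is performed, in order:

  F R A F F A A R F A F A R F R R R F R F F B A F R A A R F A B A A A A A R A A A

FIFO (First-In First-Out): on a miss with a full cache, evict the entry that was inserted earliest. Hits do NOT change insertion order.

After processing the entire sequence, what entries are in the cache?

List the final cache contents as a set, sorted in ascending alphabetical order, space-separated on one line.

Answer: A B R

Derivation:
FIFO simulation (capacity=3):
  1. access F: MISS. Cache (old->new): [F]
  2. access R: MISS. Cache (old->new): [F R]
  3. access A: MISS. Cache (old->new): [F R A]
  4. access F: HIT. Cache (old->new): [F R A]
  5. access F: HIT. Cache (old->new): [F R A]
  6. access A: HIT. Cache (old->new): [F R A]
  7. access A: HIT. Cache (old->new): [F R A]
  8. access R: HIT. Cache (old->new): [F R A]
  9. access F: HIT. Cache (old->new): [F R A]
  10. access A: HIT. Cache (old->new): [F R A]
  11. access F: HIT. Cache (old->new): [F R A]
  12. access A: HIT. Cache (old->new): [F R A]
  13. access R: HIT. Cache (old->new): [F R A]
  14. access F: HIT. Cache (old->new): [F R A]
  15. access R: HIT. Cache (old->new): [F R A]
  16. access R: HIT. Cache (old->new): [F R A]
  17. access R: HIT. Cache (old->new): [F R A]
  18. access F: HIT. Cache (old->new): [F R A]
  19. access R: HIT. Cache (old->new): [F R A]
  20. access F: HIT. Cache (old->new): [F R A]
  21. access F: HIT. Cache (old->new): [F R A]
  22. access B: MISS, evict F. Cache (old->new): [R A B]
  23. access A: HIT. Cache (old->new): [R A B]
  24. access F: MISS, evict R. Cache (old->new): [A B F]
  25. access R: MISS, evict A. Cache (old->new): [B F R]
  26. access A: MISS, evict B. Cache (old->new): [F R A]
  27. access A: HIT. Cache (old->new): [F R A]
  28. access R: HIT. Cache (old->new): [F R A]
  29. access F: HIT. Cache (old->new): [F R A]
  30. access A: HIT. Cache (old->new): [F R A]
  31. access B: MISS, evict F. Cache (old->new): [R A B]
  32. access A: HIT. Cache (old->new): [R A B]
  33. access A: HIT. Cache (old->new): [R A B]
  34. access A: HIT. Cache (old->new): [R A B]
  35. access A: HIT. Cache (old->new): [R A B]
  36. access A: HIT. Cache (old->new): [R A B]
  37. access R: HIT. Cache (old->new): [R A B]
  38. access A: HIT. Cache (old->new): [R A B]
  39. access A: HIT. Cache (old->new): [R A B]
  40. access A: HIT. Cache (old->new): [R A B]
Total: 32 hits, 8 misses, 5 evictions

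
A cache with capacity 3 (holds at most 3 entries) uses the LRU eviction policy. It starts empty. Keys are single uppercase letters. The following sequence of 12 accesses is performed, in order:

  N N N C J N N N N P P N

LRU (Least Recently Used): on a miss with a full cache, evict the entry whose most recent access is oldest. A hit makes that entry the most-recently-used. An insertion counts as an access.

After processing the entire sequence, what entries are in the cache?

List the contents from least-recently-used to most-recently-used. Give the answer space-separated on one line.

Answer: J P N

Derivation:
LRU simulation (capacity=3):
  1. access N: MISS. Cache (LRU->MRU): [N]
  2. access N: HIT. Cache (LRU->MRU): [N]
  3. access N: HIT. Cache (LRU->MRU): [N]
  4. access C: MISS. Cache (LRU->MRU): [N C]
  5. access J: MISS. Cache (LRU->MRU): [N C J]
  6. access N: HIT. Cache (LRU->MRU): [C J N]
  7. access N: HIT. Cache (LRU->MRU): [C J N]
  8. access N: HIT. Cache (LRU->MRU): [C J N]
  9. access N: HIT. Cache (LRU->MRU): [C J N]
  10. access P: MISS, evict C. Cache (LRU->MRU): [J N P]
  11. access P: HIT. Cache (LRU->MRU): [J N P]
  12. access N: HIT. Cache (LRU->MRU): [J P N]
Total: 8 hits, 4 misses, 1 evictions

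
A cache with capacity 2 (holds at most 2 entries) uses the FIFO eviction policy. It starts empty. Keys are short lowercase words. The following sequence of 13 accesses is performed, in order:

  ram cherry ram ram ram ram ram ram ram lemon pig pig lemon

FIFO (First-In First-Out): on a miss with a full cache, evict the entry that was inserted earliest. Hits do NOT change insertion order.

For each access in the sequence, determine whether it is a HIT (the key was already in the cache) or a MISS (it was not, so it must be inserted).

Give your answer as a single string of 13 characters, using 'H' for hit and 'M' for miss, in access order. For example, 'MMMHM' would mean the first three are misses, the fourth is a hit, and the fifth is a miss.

Answer: MMHHHHHHHMMHH

Derivation:
FIFO simulation (capacity=2):
  1. access ram: MISS. Cache (old->new): [ram]
  2. access cherry: MISS. Cache (old->new): [ram cherry]
  3. access ram: HIT. Cache (old->new): [ram cherry]
  4. access ram: HIT. Cache (old->new): [ram cherry]
  5. access ram: HIT. Cache (old->new): [ram cherry]
  6. access ram: HIT. Cache (old->new): [ram cherry]
  7. access ram: HIT. Cache (old->new): [ram cherry]
  8. access ram: HIT. Cache (old->new): [ram cherry]
  9. access ram: HIT. Cache (old->new): [ram cherry]
  10. access lemon: MISS, evict ram. Cache (old->new): [cherry lemon]
  11. access pig: MISS, evict cherry. Cache (old->new): [lemon pig]
  12. access pig: HIT. Cache (old->new): [lemon pig]
  13. access lemon: HIT. Cache (old->new): [lemon pig]
Total: 9 hits, 4 misses, 2 evictions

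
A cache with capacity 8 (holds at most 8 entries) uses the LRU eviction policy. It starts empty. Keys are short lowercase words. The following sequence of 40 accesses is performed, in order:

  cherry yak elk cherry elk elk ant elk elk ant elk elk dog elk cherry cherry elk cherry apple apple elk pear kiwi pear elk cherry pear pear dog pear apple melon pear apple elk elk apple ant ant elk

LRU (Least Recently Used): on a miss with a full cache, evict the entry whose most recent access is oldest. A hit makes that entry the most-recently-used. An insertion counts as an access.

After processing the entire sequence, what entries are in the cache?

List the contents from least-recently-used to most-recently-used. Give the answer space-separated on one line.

LRU simulation (capacity=8):
  1. access cherry: MISS. Cache (LRU->MRU): [cherry]
  2. access yak: MISS. Cache (LRU->MRU): [cherry yak]
  3. access elk: MISS. Cache (LRU->MRU): [cherry yak elk]
  4. access cherry: HIT. Cache (LRU->MRU): [yak elk cherry]
  5. access elk: HIT. Cache (LRU->MRU): [yak cherry elk]
  6. access elk: HIT. Cache (LRU->MRU): [yak cherry elk]
  7. access ant: MISS. Cache (LRU->MRU): [yak cherry elk ant]
  8. access elk: HIT. Cache (LRU->MRU): [yak cherry ant elk]
  9. access elk: HIT. Cache (LRU->MRU): [yak cherry ant elk]
  10. access ant: HIT. Cache (LRU->MRU): [yak cherry elk ant]
  11. access elk: HIT. Cache (LRU->MRU): [yak cherry ant elk]
  12. access elk: HIT. Cache (LRU->MRU): [yak cherry ant elk]
  13. access dog: MISS. Cache (LRU->MRU): [yak cherry ant elk dog]
  14. access elk: HIT. Cache (LRU->MRU): [yak cherry ant dog elk]
  15. access cherry: HIT. Cache (LRU->MRU): [yak ant dog elk cherry]
  16. access cherry: HIT. Cache (LRU->MRU): [yak ant dog elk cherry]
  17. access elk: HIT. Cache (LRU->MRU): [yak ant dog cherry elk]
  18. access cherry: HIT. Cache (LRU->MRU): [yak ant dog elk cherry]
  19. access apple: MISS. Cache (LRU->MRU): [yak ant dog elk cherry apple]
  20. access apple: HIT. Cache (LRU->MRU): [yak ant dog elk cherry apple]
  21. access elk: HIT. Cache (LRU->MRU): [yak ant dog cherry apple elk]
  22. access pear: MISS. Cache (LRU->MRU): [yak ant dog cherry apple elk pear]
  23. access kiwi: MISS. Cache (LRU->MRU): [yak ant dog cherry apple elk pear kiwi]
  24. access pear: HIT. Cache (LRU->MRU): [yak ant dog cherry apple elk kiwi pear]
  25. access elk: HIT. Cache (LRU->MRU): [yak ant dog cherry apple kiwi pear elk]
  26. access cherry: HIT. Cache (LRU->MRU): [yak ant dog apple kiwi pear elk cherry]
  27. access pear: HIT. Cache (LRU->MRU): [yak ant dog apple kiwi elk cherry pear]
  28. access pear: HIT. Cache (LRU->MRU): [yak ant dog apple kiwi elk cherry pear]
  29. access dog: HIT. Cache (LRU->MRU): [yak ant apple kiwi elk cherry pear dog]
  30. access pear: HIT. Cache (LRU->MRU): [yak ant apple kiwi elk cherry dog pear]
  31. access apple: HIT. Cache (LRU->MRU): [yak ant kiwi elk cherry dog pear apple]
  32. access melon: MISS, evict yak. Cache (LRU->MRU): [ant kiwi elk cherry dog pear apple melon]
  33. access pear: HIT. Cache (LRU->MRU): [ant kiwi elk cherry dog apple melon pear]
  34. access apple: HIT. Cache (LRU->MRU): [ant kiwi elk cherry dog melon pear apple]
  35. access elk: HIT. Cache (LRU->MRU): [ant kiwi cherry dog melon pear apple elk]
  36. access elk: HIT. Cache (LRU->MRU): [ant kiwi cherry dog melon pear apple elk]
  37. access apple: HIT. Cache (LRU->MRU): [ant kiwi cherry dog melon pear elk apple]
  38. access ant: HIT. Cache (LRU->MRU): [kiwi cherry dog melon pear elk apple ant]
  39. access ant: HIT. Cache (LRU->MRU): [kiwi cherry dog melon pear elk apple ant]
  40. access elk: HIT. Cache (LRU->MRU): [kiwi cherry dog melon pear apple ant elk]
Total: 31 hits, 9 misses, 1 evictions

Answer: kiwi cherry dog melon pear apple ant elk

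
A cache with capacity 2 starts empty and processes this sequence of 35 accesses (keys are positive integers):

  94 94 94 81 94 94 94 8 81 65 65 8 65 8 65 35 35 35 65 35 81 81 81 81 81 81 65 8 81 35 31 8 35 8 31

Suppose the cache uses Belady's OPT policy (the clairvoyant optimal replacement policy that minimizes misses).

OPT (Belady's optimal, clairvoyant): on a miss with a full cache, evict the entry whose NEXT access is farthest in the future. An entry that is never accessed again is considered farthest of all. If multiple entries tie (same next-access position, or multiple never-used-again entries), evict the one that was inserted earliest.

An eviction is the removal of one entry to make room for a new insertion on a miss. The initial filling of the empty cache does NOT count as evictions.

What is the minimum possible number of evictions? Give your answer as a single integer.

OPT (Belady) simulation (capacity=2):
  1. access 94: MISS. Cache: [94]
  2. access 94: HIT. Next use of 94: step 3. Cache: [94]
  3. access 94: HIT. Next use of 94: step 5. Cache: [94]
  4. access 81: MISS. Cache: [94 81]
  5. access 94: HIT. Next use of 94: step 6. Cache: [94 81]
  6. access 94: HIT. Next use of 94: step 7. Cache: [94 81]
  7. access 94: HIT. Next use of 94: never. Cache: [94 81]
  8. access 8: MISS, evict 94 (next use: never). Cache: [81 8]
  9. access 81: HIT. Next use of 81: step 21. Cache: [81 8]
  10. access 65: MISS, evict 81 (next use: step 21). Cache: [8 65]
  11. access 65: HIT. Next use of 65: step 13. Cache: [8 65]
  12. access 8: HIT. Next use of 8: step 14. Cache: [8 65]
  13. access 65: HIT. Next use of 65: step 15. Cache: [8 65]
  14. access 8: HIT. Next use of 8: step 28. Cache: [8 65]
  15. access 65: HIT. Next use of 65: step 19. Cache: [8 65]
  16. access 35: MISS, evict 8 (next use: step 28). Cache: [65 35]
  17. access 35: HIT. Next use of 35: step 18. Cache: [65 35]
  18. access 35: HIT. Next use of 35: step 20. Cache: [65 35]
  19. access 65: HIT. Next use of 65: step 27. Cache: [65 35]
  20. access 35: HIT. Next use of 35: step 30. Cache: [65 35]
  21. access 81: MISS, evict 35 (next use: step 30). Cache: [65 81]
  22. access 81: HIT. Next use of 81: step 23. Cache: [65 81]
  23. access 81: HIT. Next use of 81: step 24. Cache: [65 81]
  24. access 81: HIT. Next use of 81: step 25. Cache: [65 81]
  25. access 81: HIT. Next use of 81: step 26. Cache: [65 81]
  26. access 81: HIT. Next use of 81: step 29. Cache: [65 81]
  27. access 65: HIT. Next use of 65: never. Cache: [65 81]
  28. access 8: MISS, evict 65 (next use: never). Cache: [81 8]
  29. access 81: HIT. Next use of 81: never. Cache: [81 8]
  30. access 35: MISS, evict 81 (next use: never). Cache: [8 35]
  31. access 31: MISS, evict 35 (next use: step 33). Cache: [8 31]
  32. access 8: HIT. Next use of 8: step 34. Cache: [8 31]
  33. access 35: MISS, evict 31 (next use: step 35). Cache: [8 35]
  34. access 8: HIT. Next use of 8: never. Cache: [8 35]
  35. access 31: MISS, evict 8 (next use: never). Cache: [35 31]
Total: 24 hits, 11 misses, 9 evictions

Answer: 9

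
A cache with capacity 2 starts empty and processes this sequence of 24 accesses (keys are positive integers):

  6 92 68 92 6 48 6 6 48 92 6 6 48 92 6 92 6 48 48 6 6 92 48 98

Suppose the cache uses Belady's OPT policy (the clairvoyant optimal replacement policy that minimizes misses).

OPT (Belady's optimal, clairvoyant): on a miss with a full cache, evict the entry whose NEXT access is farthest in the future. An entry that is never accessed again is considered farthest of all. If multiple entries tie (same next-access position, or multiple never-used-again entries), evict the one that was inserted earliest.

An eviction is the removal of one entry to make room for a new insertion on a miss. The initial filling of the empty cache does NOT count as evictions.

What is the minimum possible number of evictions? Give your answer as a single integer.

Answer: 9

Derivation:
OPT (Belady) simulation (capacity=2):
  1. access 6: MISS. Cache: [6]
  2. access 92: MISS. Cache: [6 92]
  3. access 68: MISS, evict 6 (next use: step 5). Cache: [92 68]
  4. access 92: HIT. Next use of 92: step 10. Cache: [92 68]
  5. access 6: MISS, evict 68 (next use: never). Cache: [92 6]
  6. access 48: MISS, evict 92 (next use: step 10). Cache: [6 48]
  7. access 6: HIT. Next use of 6: step 8. Cache: [6 48]
  8. access 6: HIT. Next use of 6: step 11. Cache: [6 48]
  9. access 48: HIT. Next use of 48: step 13. Cache: [6 48]
  10. access 92: MISS, evict 48 (next use: step 13). Cache: [6 92]
  11. access 6: HIT. Next use of 6: step 12. Cache: [6 92]
  12. access 6: HIT. Next use of 6: step 15. Cache: [6 92]
  13. access 48: MISS, evict 6 (next use: step 15). Cache: [92 48]
  14. access 92: HIT. Next use of 92: step 16. Cache: [92 48]
  15. access 6: MISS, evict 48 (next use: step 18). Cache: [92 6]
  16. access 92: HIT. Next use of 92: step 22. Cache: [92 6]
  17. access 6: HIT. Next use of 6: step 20. Cache: [92 6]
  18. access 48: MISS, evict 92 (next use: step 22). Cache: [6 48]
  19. access 48: HIT. Next use of 48: step 23. Cache: [6 48]
  20. access 6: HIT. Next use of 6: step 21. Cache: [6 48]
  21. access 6: HIT. Next use of 6: never. Cache: [6 48]
  22. access 92: MISS, evict 6 (next use: never). Cache: [48 92]
  23. access 48: HIT. Next use of 48: never. Cache: [48 92]
  24. access 98: MISS, evict 48 (next use: never). Cache: [92 98]
Total: 13 hits, 11 misses, 9 evictions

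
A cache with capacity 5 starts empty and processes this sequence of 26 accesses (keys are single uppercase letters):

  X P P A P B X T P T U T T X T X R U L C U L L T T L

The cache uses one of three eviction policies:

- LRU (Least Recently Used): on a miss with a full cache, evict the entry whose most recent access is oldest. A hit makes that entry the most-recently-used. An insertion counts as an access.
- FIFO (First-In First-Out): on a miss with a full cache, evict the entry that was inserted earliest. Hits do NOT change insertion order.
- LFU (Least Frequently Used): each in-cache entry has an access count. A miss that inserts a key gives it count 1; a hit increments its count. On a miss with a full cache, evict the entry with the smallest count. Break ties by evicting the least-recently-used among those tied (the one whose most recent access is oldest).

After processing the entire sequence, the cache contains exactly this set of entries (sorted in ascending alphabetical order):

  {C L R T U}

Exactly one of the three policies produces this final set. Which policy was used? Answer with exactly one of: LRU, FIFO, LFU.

Simulating under each policy and comparing final sets:
  LRU: final set = {C L R T U} -> MATCHES target
  FIFO: final set = {C L R T X} -> differs
  LFU: final set = {L P T U X} -> differs
Only LRU produces the target set.

Answer: LRU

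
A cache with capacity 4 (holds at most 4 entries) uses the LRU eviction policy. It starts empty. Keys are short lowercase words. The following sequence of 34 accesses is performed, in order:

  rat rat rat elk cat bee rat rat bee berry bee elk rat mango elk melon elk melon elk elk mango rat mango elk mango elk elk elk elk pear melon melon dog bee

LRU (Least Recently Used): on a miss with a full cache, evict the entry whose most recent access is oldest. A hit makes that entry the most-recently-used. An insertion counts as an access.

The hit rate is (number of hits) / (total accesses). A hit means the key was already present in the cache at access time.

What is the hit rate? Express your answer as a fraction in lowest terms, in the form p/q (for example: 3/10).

Answer: 11/17

Derivation:
LRU simulation (capacity=4):
  1. access rat: MISS. Cache (LRU->MRU): [rat]
  2. access rat: HIT. Cache (LRU->MRU): [rat]
  3. access rat: HIT. Cache (LRU->MRU): [rat]
  4. access elk: MISS. Cache (LRU->MRU): [rat elk]
  5. access cat: MISS. Cache (LRU->MRU): [rat elk cat]
  6. access bee: MISS. Cache (LRU->MRU): [rat elk cat bee]
  7. access rat: HIT. Cache (LRU->MRU): [elk cat bee rat]
  8. access rat: HIT. Cache (LRU->MRU): [elk cat bee rat]
  9. access bee: HIT. Cache (LRU->MRU): [elk cat rat bee]
  10. access berry: MISS, evict elk. Cache (LRU->MRU): [cat rat bee berry]
  11. access bee: HIT. Cache (LRU->MRU): [cat rat berry bee]
  12. access elk: MISS, evict cat. Cache (LRU->MRU): [rat berry bee elk]
  13. access rat: HIT. Cache (LRU->MRU): [berry bee elk rat]
  14. access mango: MISS, evict berry. Cache (LRU->MRU): [bee elk rat mango]
  15. access elk: HIT. Cache (LRU->MRU): [bee rat mango elk]
  16. access melon: MISS, evict bee. Cache (LRU->MRU): [rat mango elk melon]
  17. access elk: HIT. Cache (LRU->MRU): [rat mango melon elk]
  18. access melon: HIT. Cache (LRU->MRU): [rat mango elk melon]
  19. access elk: HIT. Cache (LRU->MRU): [rat mango melon elk]
  20. access elk: HIT. Cache (LRU->MRU): [rat mango melon elk]
  21. access mango: HIT. Cache (LRU->MRU): [rat melon elk mango]
  22. access rat: HIT. Cache (LRU->MRU): [melon elk mango rat]
  23. access mango: HIT. Cache (LRU->MRU): [melon elk rat mango]
  24. access elk: HIT. Cache (LRU->MRU): [melon rat mango elk]
  25. access mango: HIT. Cache (LRU->MRU): [melon rat elk mango]
  26. access elk: HIT. Cache (LRU->MRU): [melon rat mango elk]
  27. access elk: HIT. Cache (LRU->MRU): [melon rat mango elk]
  28. access elk: HIT. Cache (LRU->MRU): [melon rat mango elk]
  29. access elk: HIT. Cache (LRU->MRU): [melon rat mango elk]
  30. access pear: MISS, evict melon. Cache (LRU->MRU): [rat mango elk pear]
  31. access melon: MISS, evict rat. Cache (LRU->MRU): [mango elk pear melon]
  32. access melon: HIT. Cache (LRU->MRU): [mango elk pear melon]
  33. access dog: MISS, evict mango. Cache (LRU->MRU): [elk pear melon dog]
  34. access bee: MISS, evict elk. Cache (LRU->MRU): [pear melon dog bee]
Total: 22 hits, 12 misses, 8 evictions

Hit rate = 22/34 = 11/17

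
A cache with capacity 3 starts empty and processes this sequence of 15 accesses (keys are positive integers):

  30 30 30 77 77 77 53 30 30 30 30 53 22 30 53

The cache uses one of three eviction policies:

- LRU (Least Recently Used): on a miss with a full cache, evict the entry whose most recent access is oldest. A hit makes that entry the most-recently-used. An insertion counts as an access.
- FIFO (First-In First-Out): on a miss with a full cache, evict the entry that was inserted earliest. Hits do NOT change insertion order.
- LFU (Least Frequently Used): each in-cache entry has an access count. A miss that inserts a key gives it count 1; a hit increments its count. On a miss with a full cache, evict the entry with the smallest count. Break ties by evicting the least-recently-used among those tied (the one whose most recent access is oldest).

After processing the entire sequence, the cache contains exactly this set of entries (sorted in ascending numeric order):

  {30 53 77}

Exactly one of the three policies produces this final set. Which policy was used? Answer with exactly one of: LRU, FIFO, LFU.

Simulating under each policy and comparing final sets:
  LRU: final set = {22 30 53} -> differs
  FIFO: final set = {22 30 53} -> differs
  LFU: final set = {30 53 77} -> MATCHES target
Only LFU produces the target set.

Answer: LFU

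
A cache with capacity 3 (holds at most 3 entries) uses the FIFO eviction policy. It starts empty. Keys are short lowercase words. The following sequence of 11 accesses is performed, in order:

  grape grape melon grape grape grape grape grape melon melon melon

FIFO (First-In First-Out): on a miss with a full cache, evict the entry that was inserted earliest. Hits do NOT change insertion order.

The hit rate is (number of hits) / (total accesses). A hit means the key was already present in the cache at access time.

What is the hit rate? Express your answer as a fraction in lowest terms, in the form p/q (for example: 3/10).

FIFO simulation (capacity=3):
  1. access grape: MISS. Cache (old->new): [grape]
  2. access grape: HIT. Cache (old->new): [grape]
  3. access melon: MISS. Cache (old->new): [grape melon]
  4. access grape: HIT. Cache (old->new): [grape melon]
  5. access grape: HIT. Cache (old->new): [grape melon]
  6. access grape: HIT. Cache (old->new): [grape melon]
  7. access grape: HIT. Cache (old->new): [grape melon]
  8. access grape: HIT. Cache (old->new): [grape melon]
  9. access melon: HIT. Cache (old->new): [grape melon]
  10. access melon: HIT. Cache (old->new): [grape melon]
  11. access melon: HIT. Cache (old->new): [grape melon]
Total: 9 hits, 2 misses, 0 evictions

Hit rate = 9/11

Answer: 9/11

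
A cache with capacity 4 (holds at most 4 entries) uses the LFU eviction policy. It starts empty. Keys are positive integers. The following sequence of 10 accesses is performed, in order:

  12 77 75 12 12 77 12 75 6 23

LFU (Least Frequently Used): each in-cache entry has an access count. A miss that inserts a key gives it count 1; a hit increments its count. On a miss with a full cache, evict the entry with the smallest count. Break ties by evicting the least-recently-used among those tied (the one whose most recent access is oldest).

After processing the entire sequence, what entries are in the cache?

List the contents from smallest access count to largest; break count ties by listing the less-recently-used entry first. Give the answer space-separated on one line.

LFU simulation (capacity=4):
  1. access 12: MISS. Cache: [12(c=1)]
  2. access 77: MISS. Cache: [12(c=1) 77(c=1)]
  3. access 75: MISS. Cache: [12(c=1) 77(c=1) 75(c=1)]
  4. access 12: HIT, count now 2. Cache: [77(c=1) 75(c=1) 12(c=2)]
  5. access 12: HIT, count now 3. Cache: [77(c=1) 75(c=1) 12(c=3)]
  6. access 77: HIT, count now 2. Cache: [75(c=1) 77(c=2) 12(c=3)]
  7. access 12: HIT, count now 4. Cache: [75(c=1) 77(c=2) 12(c=4)]
  8. access 75: HIT, count now 2. Cache: [77(c=2) 75(c=2) 12(c=4)]
  9. access 6: MISS. Cache: [6(c=1) 77(c=2) 75(c=2) 12(c=4)]
  10. access 23: MISS, evict 6(c=1). Cache: [23(c=1) 77(c=2) 75(c=2) 12(c=4)]
Total: 5 hits, 5 misses, 1 evictions

Answer: 23 77 75 12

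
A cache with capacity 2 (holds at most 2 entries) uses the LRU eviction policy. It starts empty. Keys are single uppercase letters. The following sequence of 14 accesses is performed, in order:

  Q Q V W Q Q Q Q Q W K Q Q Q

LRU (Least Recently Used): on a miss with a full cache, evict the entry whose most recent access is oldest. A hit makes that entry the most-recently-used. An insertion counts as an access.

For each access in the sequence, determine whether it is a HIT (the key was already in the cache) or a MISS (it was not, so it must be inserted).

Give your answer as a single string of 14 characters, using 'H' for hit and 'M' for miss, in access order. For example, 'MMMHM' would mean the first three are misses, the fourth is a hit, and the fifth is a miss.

LRU simulation (capacity=2):
  1. access Q: MISS. Cache (LRU->MRU): [Q]
  2. access Q: HIT. Cache (LRU->MRU): [Q]
  3. access V: MISS. Cache (LRU->MRU): [Q V]
  4. access W: MISS, evict Q. Cache (LRU->MRU): [V W]
  5. access Q: MISS, evict V. Cache (LRU->MRU): [W Q]
  6. access Q: HIT. Cache (LRU->MRU): [W Q]
  7. access Q: HIT. Cache (LRU->MRU): [W Q]
  8. access Q: HIT. Cache (LRU->MRU): [W Q]
  9. access Q: HIT. Cache (LRU->MRU): [W Q]
  10. access W: HIT. Cache (LRU->MRU): [Q W]
  11. access K: MISS, evict Q. Cache (LRU->MRU): [W K]
  12. access Q: MISS, evict W. Cache (LRU->MRU): [K Q]
  13. access Q: HIT. Cache (LRU->MRU): [K Q]
  14. access Q: HIT. Cache (LRU->MRU): [K Q]
Total: 8 hits, 6 misses, 4 evictions

Answer: MHMMMHHHHHMMHH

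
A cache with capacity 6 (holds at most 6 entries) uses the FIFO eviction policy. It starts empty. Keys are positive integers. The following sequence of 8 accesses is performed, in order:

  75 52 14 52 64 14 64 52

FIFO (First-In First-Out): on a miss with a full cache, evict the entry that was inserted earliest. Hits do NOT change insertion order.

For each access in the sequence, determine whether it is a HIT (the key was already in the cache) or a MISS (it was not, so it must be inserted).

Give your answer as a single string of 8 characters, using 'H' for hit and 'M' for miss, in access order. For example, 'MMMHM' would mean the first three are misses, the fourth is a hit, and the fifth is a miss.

FIFO simulation (capacity=6):
  1. access 75: MISS. Cache (old->new): [75]
  2. access 52: MISS. Cache (old->new): [75 52]
  3. access 14: MISS. Cache (old->new): [75 52 14]
  4. access 52: HIT. Cache (old->new): [75 52 14]
  5. access 64: MISS. Cache (old->new): [75 52 14 64]
  6. access 14: HIT. Cache (old->new): [75 52 14 64]
  7. access 64: HIT. Cache (old->new): [75 52 14 64]
  8. access 52: HIT. Cache (old->new): [75 52 14 64]
Total: 4 hits, 4 misses, 0 evictions

Answer: MMMHMHHH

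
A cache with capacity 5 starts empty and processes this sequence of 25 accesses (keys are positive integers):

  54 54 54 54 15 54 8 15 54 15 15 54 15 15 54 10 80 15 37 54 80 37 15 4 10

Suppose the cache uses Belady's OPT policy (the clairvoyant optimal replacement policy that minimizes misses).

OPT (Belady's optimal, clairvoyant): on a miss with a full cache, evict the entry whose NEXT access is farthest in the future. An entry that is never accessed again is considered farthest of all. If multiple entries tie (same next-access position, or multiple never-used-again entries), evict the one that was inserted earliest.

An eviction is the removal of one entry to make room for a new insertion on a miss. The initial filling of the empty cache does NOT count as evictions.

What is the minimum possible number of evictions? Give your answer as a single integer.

Answer: 2

Derivation:
OPT (Belady) simulation (capacity=5):
  1. access 54: MISS. Cache: [54]
  2. access 54: HIT. Next use of 54: step 3. Cache: [54]
  3. access 54: HIT. Next use of 54: step 4. Cache: [54]
  4. access 54: HIT. Next use of 54: step 6. Cache: [54]
  5. access 15: MISS. Cache: [54 15]
  6. access 54: HIT. Next use of 54: step 9. Cache: [54 15]
  7. access 8: MISS. Cache: [54 15 8]
  8. access 15: HIT. Next use of 15: step 10. Cache: [54 15 8]
  9. access 54: HIT. Next use of 54: step 12. Cache: [54 15 8]
  10. access 15: HIT. Next use of 15: step 11. Cache: [54 15 8]
  11. access 15: HIT. Next use of 15: step 13. Cache: [54 15 8]
  12. access 54: HIT. Next use of 54: step 15. Cache: [54 15 8]
  13. access 15: HIT. Next use of 15: step 14. Cache: [54 15 8]
  14. access 15: HIT. Next use of 15: step 18. Cache: [54 15 8]
  15. access 54: HIT. Next use of 54: step 20. Cache: [54 15 8]
  16. access 10: MISS. Cache: [54 15 8 10]
  17. access 80: MISS. Cache: [54 15 8 10 80]
  18. access 15: HIT. Next use of 15: step 23. Cache: [54 15 8 10 80]
  19. access 37: MISS, evict 8 (next use: never). Cache: [54 15 10 80 37]
  20. access 54: HIT. Next use of 54: never. Cache: [54 15 10 80 37]
  21. access 80: HIT. Next use of 80: never. Cache: [54 15 10 80 37]
  22. access 37: HIT. Next use of 37: never. Cache: [54 15 10 80 37]
  23. access 15: HIT. Next use of 15: never. Cache: [54 15 10 80 37]
  24. access 4: MISS, evict 54 (next use: never). Cache: [15 10 80 37 4]
  25. access 10: HIT. Next use of 10: never. Cache: [15 10 80 37 4]
Total: 18 hits, 7 misses, 2 evictions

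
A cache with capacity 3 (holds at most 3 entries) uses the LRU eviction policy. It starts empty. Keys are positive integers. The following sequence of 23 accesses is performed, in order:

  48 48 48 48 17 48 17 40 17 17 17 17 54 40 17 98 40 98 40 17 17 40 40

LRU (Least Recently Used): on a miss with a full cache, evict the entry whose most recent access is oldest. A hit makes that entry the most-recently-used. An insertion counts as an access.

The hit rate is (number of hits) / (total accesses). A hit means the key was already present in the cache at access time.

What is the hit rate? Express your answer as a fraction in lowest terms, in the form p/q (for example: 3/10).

Answer: 18/23

Derivation:
LRU simulation (capacity=3):
  1. access 48: MISS. Cache (LRU->MRU): [48]
  2. access 48: HIT. Cache (LRU->MRU): [48]
  3. access 48: HIT. Cache (LRU->MRU): [48]
  4. access 48: HIT. Cache (LRU->MRU): [48]
  5. access 17: MISS. Cache (LRU->MRU): [48 17]
  6. access 48: HIT. Cache (LRU->MRU): [17 48]
  7. access 17: HIT. Cache (LRU->MRU): [48 17]
  8. access 40: MISS. Cache (LRU->MRU): [48 17 40]
  9. access 17: HIT. Cache (LRU->MRU): [48 40 17]
  10. access 17: HIT. Cache (LRU->MRU): [48 40 17]
  11. access 17: HIT. Cache (LRU->MRU): [48 40 17]
  12. access 17: HIT. Cache (LRU->MRU): [48 40 17]
  13. access 54: MISS, evict 48. Cache (LRU->MRU): [40 17 54]
  14. access 40: HIT. Cache (LRU->MRU): [17 54 40]
  15. access 17: HIT. Cache (LRU->MRU): [54 40 17]
  16. access 98: MISS, evict 54. Cache (LRU->MRU): [40 17 98]
  17. access 40: HIT. Cache (LRU->MRU): [17 98 40]
  18. access 98: HIT. Cache (LRU->MRU): [17 40 98]
  19. access 40: HIT. Cache (LRU->MRU): [17 98 40]
  20. access 17: HIT. Cache (LRU->MRU): [98 40 17]
  21. access 17: HIT. Cache (LRU->MRU): [98 40 17]
  22. access 40: HIT. Cache (LRU->MRU): [98 17 40]
  23. access 40: HIT. Cache (LRU->MRU): [98 17 40]
Total: 18 hits, 5 misses, 2 evictions

Hit rate = 18/23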